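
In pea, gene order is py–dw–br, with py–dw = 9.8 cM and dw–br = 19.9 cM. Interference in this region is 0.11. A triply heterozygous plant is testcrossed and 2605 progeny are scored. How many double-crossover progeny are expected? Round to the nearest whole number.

Map distances give recombination frequencies of 0.098 and 0.199 for the two intervals.
With interference 0.11 (so coincidence = 0.89), expected double-crossover frequency = 0.098 × 0.199 × 0.89 = 0.01736.
Expected number = 0.01736 × 2605 = 45.21 ≈ 45.

45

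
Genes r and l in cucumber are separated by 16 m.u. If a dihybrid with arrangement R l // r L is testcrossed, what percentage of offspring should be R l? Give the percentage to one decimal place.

A map distance of 16 m.u. corresponds to a recombination frequency of 0.160.
The F1 is R l / r L, so R l is a parental gamete class with expected frequency (1 − r)/2 = 0.840/2 = 0.4200.
That is 0.4200 = 42.0% of the progeny.

42.0%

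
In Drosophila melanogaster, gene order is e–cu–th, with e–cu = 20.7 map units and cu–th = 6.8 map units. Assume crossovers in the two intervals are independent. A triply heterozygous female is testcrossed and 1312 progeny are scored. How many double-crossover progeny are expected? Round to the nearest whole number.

Map distances give recombination frequencies of 0.207 and 0.068 for the two intervals.
With no interference, expected double-crossover frequency = 0.207 × 0.068 = 0.01408.
Expected number = 0.01408 × 1312 = 18.47 ≈ 18.

18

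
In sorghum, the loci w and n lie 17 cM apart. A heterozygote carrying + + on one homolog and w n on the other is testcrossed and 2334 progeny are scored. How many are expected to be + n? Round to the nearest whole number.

A map distance of 17 cM corresponds to a recombination frequency of 0.170.
The F1 is + + / w n, so + n is a recombinant gamete class with expected frequency r/2 = 0.170/2 = 0.0850.
Expected number = 0.0850 × 2334 = 198.39 ≈ 198.

198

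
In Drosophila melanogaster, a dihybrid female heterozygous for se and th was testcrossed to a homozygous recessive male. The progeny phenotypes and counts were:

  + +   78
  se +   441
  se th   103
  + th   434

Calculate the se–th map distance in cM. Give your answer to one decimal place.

The two most frequent classes, + th (434) and se + (441), are the parental types, so the F1 was + th / se +.
The recombinant classes are + + and se th: 78 + 103 = 181.
Recombination frequency = 181/1056 = 0.1714 ≈ 17.1%, i.e. 17.1 cM.

17.1 cM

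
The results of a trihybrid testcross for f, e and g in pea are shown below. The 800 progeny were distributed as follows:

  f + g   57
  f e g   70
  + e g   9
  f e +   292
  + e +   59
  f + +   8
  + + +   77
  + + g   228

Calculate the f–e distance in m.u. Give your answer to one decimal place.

The two most frequent reciprocal classes, f e + and + + g, are the parental types, so the F1 was f e + / + + g.
The two rarest classes, f + + and + e g, are the double crossovers. Comparing them with the parentals, only the e allele has switched, so e is the middle locus and the order is f – e – g.
Crossovers in the f–e interval produce the single-crossover classes + e + and f + g (59 + 57 = 116) plus the double crossovers (17).
RF(f–e) = (116 + 17) / 800 = 133/800 = 0.1663 → 16.6 m.u.

16.6 m.u.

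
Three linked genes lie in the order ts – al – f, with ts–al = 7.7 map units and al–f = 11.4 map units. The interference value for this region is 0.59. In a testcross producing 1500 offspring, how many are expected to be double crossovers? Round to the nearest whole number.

Map distances give recombination frequencies of 0.077 and 0.114 for the two intervals.
With interference 0.59 (so coincidence = 0.41), expected double-crossover frequency = 0.077 × 0.114 × 0.41 = 0.00360.
Expected number = 0.00360 × 1500 = 5.40 ≈ 5.

5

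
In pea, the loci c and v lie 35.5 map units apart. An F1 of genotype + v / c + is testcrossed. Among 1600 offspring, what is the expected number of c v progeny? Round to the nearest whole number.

A map distance of 35.5 map units corresponds to a recombination frequency of 0.355.
The F1 is + v / c +, so c v is a recombinant gamete class with expected frequency r/2 = 0.355/2 = 0.1775.
Expected number = 0.1775 × 1600 = 284.00 ≈ 284.

284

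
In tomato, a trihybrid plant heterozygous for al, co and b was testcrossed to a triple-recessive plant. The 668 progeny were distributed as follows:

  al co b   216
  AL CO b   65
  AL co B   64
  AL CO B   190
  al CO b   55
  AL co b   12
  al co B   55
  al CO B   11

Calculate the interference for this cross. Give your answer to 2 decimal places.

The two most frequent reciprocal classes, al co b and AL CO B, are the parental types, so the F1 was al co b / AL CO B.
The two rarest classes, AL co b and al CO B, are the double crossovers. Comparing them with the parentals, only the al allele has switched, so al is the middle locus and the order is co – al – b.
co–al: (119 + 23)/668 = 0.2126; al–b: (120 + 23)/668 = 0.2141.
Expected DCO frequency = 0.2126 × 0.2141 ≈ 0.04552; observed = 23/668 ≈ 0.03443.
Coefficient of coincidence = 0.03443/0.04552 ≈ 0.76; interference = 1 − 0.76 = 0.24.

0.24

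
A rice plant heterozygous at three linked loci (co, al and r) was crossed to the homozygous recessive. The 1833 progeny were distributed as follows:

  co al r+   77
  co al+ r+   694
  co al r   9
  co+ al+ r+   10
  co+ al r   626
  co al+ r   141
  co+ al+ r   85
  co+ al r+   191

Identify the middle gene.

The two most frequent reciprocal classes, co+ al r and co al+ r+, are the parental types, so the F1 was co+ al r / co al+ r+.
The two rarest classes, co al r and co+ al+ r+, are the double crossovers. Comparing them with the parentals, only the co allele has switched, so co is the middle locus and the order is al – co – r.

co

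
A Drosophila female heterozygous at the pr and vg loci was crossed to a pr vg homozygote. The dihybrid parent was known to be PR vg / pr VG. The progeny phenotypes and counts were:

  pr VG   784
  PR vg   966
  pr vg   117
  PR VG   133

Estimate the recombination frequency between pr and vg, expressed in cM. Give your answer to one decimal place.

12.5 cM

The recombinant classes are PR VG and pr vg: 133 + 117 = 250.
Recombination frequency = 250/2000 = 0.1250 ≈ 12.5%, i.e. 12.5 cM.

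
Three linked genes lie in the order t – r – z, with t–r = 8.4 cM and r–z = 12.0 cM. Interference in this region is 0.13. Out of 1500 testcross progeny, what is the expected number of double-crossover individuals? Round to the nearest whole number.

Map distances give recombination frequencies of 0.084 and 0.120 for the two intervals.
With interference 0.13 (so coincidence = 0.87), expected double-crossover frequency = 0.084 × 0.120 × 0.87 = 0.00877.
Expected number = 0.00877 × 1500 = 13.15 ≈ 13.

13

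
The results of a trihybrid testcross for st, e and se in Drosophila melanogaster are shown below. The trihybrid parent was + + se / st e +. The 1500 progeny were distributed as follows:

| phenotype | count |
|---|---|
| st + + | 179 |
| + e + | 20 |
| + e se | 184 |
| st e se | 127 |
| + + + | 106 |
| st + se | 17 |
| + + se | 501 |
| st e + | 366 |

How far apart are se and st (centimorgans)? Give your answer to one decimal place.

18.0 centimorgans

The two rarest classes, st + se and + e +, are the double crossovers. Comparing them with the parentals, only the st allele has switched, so st is the middle locus and the order is se – st – e.
Crossovers in the se–st interval produce the single-crossover classes + + + and st e se (106 + 127 = 233) plus the double crossovers (37).
RF(se–st) = (233 + 37) / 1500 = 270/1500 = 0.1800 → 18.0 centimorgans.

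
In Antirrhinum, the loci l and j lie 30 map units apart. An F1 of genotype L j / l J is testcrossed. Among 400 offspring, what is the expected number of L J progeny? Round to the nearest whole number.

60

A map distance of 30 map units corresponds to a recombination frequency of 0.300.
The F1 is L j / l J, so L J is a recombinant gamete class with expected frequency r/2 = 0.300/2 = 0.1500.
Expected number = 0.1500 × 400 = 60.00 ≈ 60.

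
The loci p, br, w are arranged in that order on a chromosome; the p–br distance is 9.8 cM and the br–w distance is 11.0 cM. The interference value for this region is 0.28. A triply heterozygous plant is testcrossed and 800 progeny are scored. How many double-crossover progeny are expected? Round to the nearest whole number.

6

Map distances give recombination frequencies of 0.098 and 0.110 for the two intervals.
With interference 0.28 (so coincidence = 0.72), expected double-crossover frequency = 0.098 × 0.110 × 0.72 = 0.00776.
Expected number = 0.00776 × 800 = 6.21 ≈ 6.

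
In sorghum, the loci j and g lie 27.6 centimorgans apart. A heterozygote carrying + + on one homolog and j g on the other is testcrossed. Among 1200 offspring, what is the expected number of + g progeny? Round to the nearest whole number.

166

A map distance of 27.6 centimorgans corresponds to a recombination frequency of 0.276.
The F1 is + + / j g, so + g is a recombinant gamete class with expected frequency r/2 = 0.276/2 = 0.1380.
Expected number = 0.1380 × 1200 = 165.60 ≈ 166.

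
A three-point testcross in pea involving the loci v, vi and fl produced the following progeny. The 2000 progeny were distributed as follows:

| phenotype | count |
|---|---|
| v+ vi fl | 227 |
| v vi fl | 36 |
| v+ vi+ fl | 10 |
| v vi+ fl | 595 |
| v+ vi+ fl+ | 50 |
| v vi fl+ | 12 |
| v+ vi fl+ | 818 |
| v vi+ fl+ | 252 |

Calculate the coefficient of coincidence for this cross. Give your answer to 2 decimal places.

The two most frequent reciprocal classes, v+ vi fl+ and v vi+ fl, are the parental types, so the F1 was v+ vi fl+ / v vi+ fl.
The two rarest classes, v vi fl+ and v+ vi+ fl, are the double crossovers. Comparing them with the parentals, only the v allele has switched, so v is the middle locus and the order is fl – v – vi.
fl–v: (479 + 22)/2000 = 0.2505; v–vi: (86 + 22)/2000 = 0.0540.
Expected DCO frequency = 0.2505 × 0.0540 ≈ 0.01353; observed = 22/2000 ≈ 0.01100.
Coefficient of coincidence = 0.01100/0.01353 ≈ 0.81.

0.81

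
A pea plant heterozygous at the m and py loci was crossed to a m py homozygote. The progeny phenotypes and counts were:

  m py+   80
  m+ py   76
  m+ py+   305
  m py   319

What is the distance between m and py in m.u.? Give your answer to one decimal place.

20.0 m.u.

The two most frequent classes, m+ py+ (305) and m py (319), are the parental types, so the F1 was m+ py+ / m py.
The recombinant classes are m+ py and m py+: 76 + 80 = 156.
Recombination frequency = 156/780 = 0.2000 ≈ 20.0%, i.e. 20.0 m.u.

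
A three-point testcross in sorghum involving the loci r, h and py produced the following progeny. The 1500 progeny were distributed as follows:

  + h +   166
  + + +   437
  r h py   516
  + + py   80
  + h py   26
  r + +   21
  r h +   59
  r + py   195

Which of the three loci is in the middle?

The two most frequent reciprocal classes, + + + and r h py, are the parental types, so the F1 was + + + / r h py.
The two rarest classes, r + + and + h py, are the double crossovers. Comparing them with the parentals, only the r allele has switched, so r is the middle locus and the order is py – r – h.

r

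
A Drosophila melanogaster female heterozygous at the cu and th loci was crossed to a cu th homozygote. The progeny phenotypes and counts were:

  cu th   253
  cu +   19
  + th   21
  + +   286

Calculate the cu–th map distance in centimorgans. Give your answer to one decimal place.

6.9 centimorgans

The two most frequent classes, + + (286) and cu th (253), are the parental types, so the F1 was + + / cu th.
The recombinant classes are + th and cu +: 21 + 19 = 40.
Recombination frequency = 40/579 = 0.0691 ≈ 6.9%, i.e. 6.9 centimorgans.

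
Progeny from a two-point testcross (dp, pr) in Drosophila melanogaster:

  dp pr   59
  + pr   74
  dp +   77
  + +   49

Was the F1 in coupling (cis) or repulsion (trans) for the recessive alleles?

The two most frequent classes are + pr (74) and dp + (77); these are the parental (non-recombinant) types.
So the F1 carried + pr on one chromosome and dp + on the other — the recessive alleles are on opposite chromosomes (trans / repulsion).

trans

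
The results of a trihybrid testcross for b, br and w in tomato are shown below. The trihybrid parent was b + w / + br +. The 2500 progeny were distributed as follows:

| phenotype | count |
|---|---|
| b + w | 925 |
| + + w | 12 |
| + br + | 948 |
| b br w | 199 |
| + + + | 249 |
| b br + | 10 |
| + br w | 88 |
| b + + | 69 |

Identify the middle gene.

b

The two rarest classes, + + w and b br +, are the double crossovers. Comparing them with the parentals, only the b allele has switched, so b is the middle locus and the order is w – b – br.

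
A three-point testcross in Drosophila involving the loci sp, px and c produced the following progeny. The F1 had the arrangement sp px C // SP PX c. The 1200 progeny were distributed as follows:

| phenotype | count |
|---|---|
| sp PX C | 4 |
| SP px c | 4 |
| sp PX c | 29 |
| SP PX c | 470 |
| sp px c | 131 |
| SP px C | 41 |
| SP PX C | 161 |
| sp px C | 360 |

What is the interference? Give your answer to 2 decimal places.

The two rarest classes, sp PX C and SP px c, are the double crossovers. Comparing them with the parentals, only the px allele has switched, so px is the middle locus and the order is c – px – sp.
c–px: (292 + 8)/1200 = 0.2500; px–sp: (70 + 8)/1200 = 0.0650.
Expected DCO frequency = 0.2500 × 0.0650 ≈ 0.01625; observed = 8/1200 ≈ 0.00667.
Coefficient of coincidence = 0.00667/0.01625 ≈ 0.41; interference = 1 − 0.41 = 0.59.

0.59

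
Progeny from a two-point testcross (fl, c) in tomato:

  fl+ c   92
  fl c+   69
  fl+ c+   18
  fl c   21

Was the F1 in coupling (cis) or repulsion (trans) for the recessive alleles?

The two most frequent classes are fl+ c (92) and fl c+ (69); these are the parental (non-recombinant) types.
So the F1 carried fl+ c on one chromosome and fl c+ on the other — the recessive alleles are on opposite chromosomes (trans / repulsion).

trans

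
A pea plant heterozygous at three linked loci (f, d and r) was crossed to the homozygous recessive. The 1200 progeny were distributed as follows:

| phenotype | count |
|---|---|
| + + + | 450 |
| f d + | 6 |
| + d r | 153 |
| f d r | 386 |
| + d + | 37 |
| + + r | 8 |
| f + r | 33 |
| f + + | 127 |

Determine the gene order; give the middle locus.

r

The two most frequent reciprocal classes, f d r and + + +, are the parental types, so the F1 was f d r / + + +.
The two rarest classes, f d + and + + r, are the double crossovers. Comparing them with the parentals, only the r allele has switched, so r is the middle locus and the order is f – r – d.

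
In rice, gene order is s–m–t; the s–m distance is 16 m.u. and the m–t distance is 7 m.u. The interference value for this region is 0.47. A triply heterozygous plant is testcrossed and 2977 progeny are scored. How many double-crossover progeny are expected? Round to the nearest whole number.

18

Map distances give recombination frequencies of 0.160 and 0.070 for the two intervals.
With interference 0.47 (so coincidence = 0.53), expected double-crossover frequency = 0.160 × 0.070 × 0.53 = 0.00594.
Expected number = 0.00594 × 2977 = 17.67 ≈ 18.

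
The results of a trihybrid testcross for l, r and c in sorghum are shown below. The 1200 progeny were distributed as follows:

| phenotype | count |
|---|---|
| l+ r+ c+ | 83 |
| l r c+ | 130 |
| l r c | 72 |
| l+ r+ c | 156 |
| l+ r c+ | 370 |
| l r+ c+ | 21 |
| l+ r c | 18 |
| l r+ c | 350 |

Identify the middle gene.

c

The two most frequent reciprocal classes, l+ r c+ and l r+ c, are the parental types, so the F1 was l+ r c+ / l r+ c.
The two rarest classes, l+ r c and l r+ c+, are the double crossovers. Comparing them with the parentals, only the c allele has switched, so c is the middle locus and the order is r – c – l.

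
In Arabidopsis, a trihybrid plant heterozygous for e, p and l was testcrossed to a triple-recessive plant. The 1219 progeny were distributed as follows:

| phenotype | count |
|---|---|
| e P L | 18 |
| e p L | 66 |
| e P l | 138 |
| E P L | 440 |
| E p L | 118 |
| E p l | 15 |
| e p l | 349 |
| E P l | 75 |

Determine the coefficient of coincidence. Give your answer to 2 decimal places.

The two most frequent reciprocal classes, e p l and E P L, are the parental types, so the F1 was e p l / E P L.
The two rarest classes, E p l and e P L, are the double crossovers. Comparing them with the parentals, only the e allele has switched, so e is the middle locus and the order is l – e – p.
l–e: (141 + 33)/1219 = 0.1427; e–p: (256 + 33)/1219 = 0.2371.
Expected DCO frequency = 0.1427 × 0.2371 ≈ 0.03383; observed = 33/1219 ≈ 0.02707.
Coefficient of coincidence = 0.02707/0.03383 ≈ 0.80.

0.80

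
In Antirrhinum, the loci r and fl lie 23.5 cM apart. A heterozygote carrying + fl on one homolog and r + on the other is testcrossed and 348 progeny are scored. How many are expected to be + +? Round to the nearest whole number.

41

A map distance of 23.5 cM corresponds to a recombination frequency of 0.235.
The F1 is + fl / r +, so + + is a recombinant gamete class with expected frequency r/2 = 0.235/2 = 0.1175.
Expected number = 0.1175 × 348 = 40.89 ≈ 41.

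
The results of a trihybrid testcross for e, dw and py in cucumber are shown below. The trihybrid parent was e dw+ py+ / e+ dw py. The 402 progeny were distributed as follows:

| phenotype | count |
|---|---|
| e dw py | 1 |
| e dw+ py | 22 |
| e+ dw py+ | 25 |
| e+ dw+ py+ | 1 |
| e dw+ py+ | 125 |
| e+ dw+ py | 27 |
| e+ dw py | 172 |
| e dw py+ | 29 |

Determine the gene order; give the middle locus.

The two rarest classes, e+ dw+ py+ and e dw py, are the double crossovers. Comparing them with the parentals, only the e allele has switched, so e is the middle locus and the order is dw – e – py.

e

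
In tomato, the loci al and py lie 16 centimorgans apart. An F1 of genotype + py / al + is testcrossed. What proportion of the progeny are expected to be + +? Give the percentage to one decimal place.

8.0%

A map distance of 16 centimorgans corresponds to a recombination frequency of 0.160.
The F1 is + py / al +, so + + is a recombinant gamete class with expected frequency r/2 = 0.160/2 = 0.0800.
That is 0.0800 = 8.0% of the progeny.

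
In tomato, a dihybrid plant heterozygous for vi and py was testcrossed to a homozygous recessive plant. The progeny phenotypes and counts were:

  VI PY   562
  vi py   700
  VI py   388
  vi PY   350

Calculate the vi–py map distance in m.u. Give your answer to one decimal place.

36.9 m.u.

The two most frequent classes, VI PY (562) and vi py (700), are the parental types, so the F1 was VI PY / vi py.
The recombinant classes are VI py and vi PY: 388 + 350 = 738.
Recombination frequency = 738/2000 = 0.3690 ≈ 36.9%, i.e. 36.9 m.u.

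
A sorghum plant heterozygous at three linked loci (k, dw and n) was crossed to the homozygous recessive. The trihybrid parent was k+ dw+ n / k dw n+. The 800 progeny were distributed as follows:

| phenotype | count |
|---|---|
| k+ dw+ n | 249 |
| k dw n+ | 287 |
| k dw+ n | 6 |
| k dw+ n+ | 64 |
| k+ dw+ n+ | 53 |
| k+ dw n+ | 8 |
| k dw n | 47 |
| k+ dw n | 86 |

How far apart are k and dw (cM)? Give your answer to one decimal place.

20.5 cM

The two rarest classes, k dw+ n and k+ dw n+, are the double crossovers. Comparing them with the parentals, only the k allele has switched, so k is the middle locus and the order is n – k – dw.
Crossovers in the k–dw interval produce the single-crossover classes k+ dw n and k dw+ n+ (86 + 64 = 150) plus the double crossovers (14).
RF(k–dw) = (150 + 14) / 800 = 164/800 = 0.2050 → 20.5 cM.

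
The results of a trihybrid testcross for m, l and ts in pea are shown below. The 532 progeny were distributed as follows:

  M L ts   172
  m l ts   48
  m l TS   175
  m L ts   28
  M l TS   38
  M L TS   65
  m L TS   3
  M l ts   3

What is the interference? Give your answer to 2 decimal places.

The two most frequent reciprocal classes, m l TS and M L ts, are the parental types, so the F1 was m l TS / M L ts.
The two rarest classes, m L TS and M l ts, are the double crossovers. Comparing them with the parentals, only the l allele has switched, so l is the middle locus and the order is m – l – ts.
m–l: (66 + 6)/532 = 0.1353; l–ts: (113 + 6)/532 = 0.2237.
Expected DCO frequency = 0.1353 × 0.2237 ≈ 0.03027; observed = 6/532 ≈ 0.01128.
Coefficient of coincidence = 0.01128/0.03027 ≈ 0.37; interference = 1 − 0.37 = 0.63.

0.63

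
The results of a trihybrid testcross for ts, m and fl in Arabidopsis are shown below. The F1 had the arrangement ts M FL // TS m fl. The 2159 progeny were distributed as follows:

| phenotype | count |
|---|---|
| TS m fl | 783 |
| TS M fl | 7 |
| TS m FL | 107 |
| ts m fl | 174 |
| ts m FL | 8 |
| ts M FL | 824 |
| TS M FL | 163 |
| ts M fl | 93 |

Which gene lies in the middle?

m

The two rarest classes, ts m FL and TS M fl, are the double crossovers. Comparing them with the parentals, only the m allele has switched, so m is the middle locus and the order is fl – m – ts.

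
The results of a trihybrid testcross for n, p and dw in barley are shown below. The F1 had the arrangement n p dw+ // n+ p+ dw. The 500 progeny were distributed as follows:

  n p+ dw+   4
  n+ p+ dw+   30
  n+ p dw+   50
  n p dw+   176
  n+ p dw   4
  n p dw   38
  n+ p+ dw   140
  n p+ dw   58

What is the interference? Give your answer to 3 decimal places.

0.546

The two rarest classes, n p+ dw+ and n+ p dw, are the double crossovers. Comparing them with the parentals, only the p allele has switched, so p is the middle locus and the order is n – p – dw.
n–p: (108 + 8)/500 = 0.2320; p–dw: (68 + 8)/500 = 0.1520.
Expected DCO frequency = 0.2320 × 0.1520 ≈ 0.03526; observed = 8/500 ≈ 0.01600.
Coefficient of coincidence = 0.01600/0.03526 ≈ 0.454; interference = 1 − 0.454 = 0.546.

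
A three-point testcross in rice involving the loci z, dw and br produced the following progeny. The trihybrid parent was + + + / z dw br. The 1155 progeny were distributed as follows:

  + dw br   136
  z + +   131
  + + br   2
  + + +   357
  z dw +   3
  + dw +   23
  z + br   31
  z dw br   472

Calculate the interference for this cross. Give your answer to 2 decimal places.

The two rarest classes, + + br and z dw +, are the double crossovers. Comparing them with the parentals, only the br allele has switched, so br is the middle locus and the order is z – br – dw.
z–br: (267 + 5)/1155 = 0.2355; br–dw: (54 + 5)/1155 = 0.0511.
Expected DCO frequency = 0.2355 × 0.0511 ≈ 0.01203; observed = 5/1155 ≈ 0.00433.
Coefficient of coincidence = 0.00433/0.01203 ≈ 0.36; interference = 1 − 0.36 = 0.64.

0.64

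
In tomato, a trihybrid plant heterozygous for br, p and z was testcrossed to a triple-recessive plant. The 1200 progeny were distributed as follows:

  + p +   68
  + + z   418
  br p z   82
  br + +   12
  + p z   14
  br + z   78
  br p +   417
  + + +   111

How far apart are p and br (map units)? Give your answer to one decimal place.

The two most frequent reciprocal classes, br p + and + + z, are the parental types, so the F1 was br p + / + + z.
The two rarest classes, br + + and + p z, are the double crossovers. Comparing them with the parentals, only the p allele has switched, so p is the middle locus and the order is z – p – br.
Crossovers in the p–br interval produce the single-crossover classes + p + and br + z (68 + 78 = 146) plus the double crossovers (26).
RF(p–br) = (146 + 26) / 1200 = 172/1200 = 0.1433 → 14.3 map units.

14.3 map units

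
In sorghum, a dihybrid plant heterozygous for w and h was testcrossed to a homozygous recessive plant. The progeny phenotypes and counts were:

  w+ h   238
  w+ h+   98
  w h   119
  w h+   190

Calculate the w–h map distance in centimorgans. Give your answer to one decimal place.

The two most frequent classes, w+ h (238) and w h+ (190), are the parental types, so the F1 was w+ h / w h+.
The recombinant classes are w+ h+ and w h: 98 + 119 = 217.
Recombination frequency = 217/645 = 0.3364 ≈ 33.6%, i.e. 33.6 centimorgans.

33.6 centimorgans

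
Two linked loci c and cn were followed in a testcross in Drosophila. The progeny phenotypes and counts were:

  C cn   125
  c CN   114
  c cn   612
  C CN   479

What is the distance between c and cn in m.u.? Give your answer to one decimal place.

The two most frequent classes, C CN (479) and c cn (612), are the parental types, so the F1 was C CN / c cn.
The recombinant classes are C cn and c CN: 125 + 114 = 239.
Recombination frequency = 239/1330 = 0.1797 ≈ 18.0%, i.e. 18.0 m.u.

18.0 m.u.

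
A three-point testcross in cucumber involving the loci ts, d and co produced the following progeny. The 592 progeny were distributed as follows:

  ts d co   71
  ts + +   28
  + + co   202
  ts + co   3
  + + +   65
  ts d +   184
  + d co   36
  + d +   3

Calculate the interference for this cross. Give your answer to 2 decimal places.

The two most frequent reciprocal classes, + + co and ts d +, are the parental types, so the F1 was + + co / ts d +.
The two rarest classes, ts + co and + d +, are the double crossovers. Comparing them with the parentals, only the ts allele has switched, so ts is the middle locus and the order is co – ts – d.
co–ts: (136 + 6)/592 = 0.2399; ts–d: (64 + 6)/592 = 0.1182.
Expected DCO frequency = 0.2399 × 0.1182 ≈ 0.02836; observed = 6/592 ≈ 0.01014.
Coefficient of coincidence = 0.01014/0.02836 ≈ 0.36; interference = 1 − 0.36 = 0.64.

0.64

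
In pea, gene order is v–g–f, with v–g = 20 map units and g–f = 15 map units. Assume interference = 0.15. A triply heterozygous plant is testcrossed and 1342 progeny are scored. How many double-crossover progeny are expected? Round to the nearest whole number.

34

Map distances give recombination frequencies of 0.200 and 0.150 for the two intervals.
With interference 0.15 (so coincidence = 0.85), expected double-crossover frequency = 0.200 × 0.150 × 0.85 = 0.02550.
Expected number = 0.02550 × 1342 = 34.22 ≈ 34.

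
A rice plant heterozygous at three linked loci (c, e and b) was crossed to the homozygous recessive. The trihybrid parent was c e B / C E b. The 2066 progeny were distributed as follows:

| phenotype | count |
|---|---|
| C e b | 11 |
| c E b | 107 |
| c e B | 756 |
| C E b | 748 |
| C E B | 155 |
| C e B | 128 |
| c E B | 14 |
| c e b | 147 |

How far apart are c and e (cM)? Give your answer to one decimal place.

12.6 cM

The two rarest classes, c E B and C e b, are the double crossovers. Comparing them with the parentals, only the e allele has switched, so e is the middle locus and the order is b – e – c.
Crossovers in the e–c interval produce the single-crossover classes C e B and c E b (128 + 107 = 235) plus the double crossovers (25).
RF(e–c) = (235 + 25) / 2066 = 260/2066 = 0.1258 → 12.6 cM.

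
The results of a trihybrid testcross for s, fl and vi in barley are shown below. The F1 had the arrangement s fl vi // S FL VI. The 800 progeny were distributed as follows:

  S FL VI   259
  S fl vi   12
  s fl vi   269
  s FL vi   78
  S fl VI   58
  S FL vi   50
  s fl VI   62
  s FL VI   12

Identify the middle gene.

s

The two rarest classes, S fl vi and s FL VI, are the double crossovers. Comparing them with the parentals, only the s allele has switched, so s is the middle locus and the order is fl – s – vi.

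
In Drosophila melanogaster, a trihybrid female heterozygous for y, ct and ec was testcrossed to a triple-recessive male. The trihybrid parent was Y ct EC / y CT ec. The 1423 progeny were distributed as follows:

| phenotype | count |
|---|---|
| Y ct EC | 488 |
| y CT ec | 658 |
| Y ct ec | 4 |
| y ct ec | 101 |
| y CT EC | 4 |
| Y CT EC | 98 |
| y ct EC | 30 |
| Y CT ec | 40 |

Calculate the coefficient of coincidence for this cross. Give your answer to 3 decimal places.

The two rarest classes, Y ct ec and y CT EC, are the double crossovers. Comparing them with the parentals, only the ec allele has switched, so ec is the middle locus and the order is y – ec – ct.
y–ec: (70 + 8)/1423 = 0.0548; ec–ct: (199 + 8)/1423 = 0.1455.
Expected DCO frequency = 0.0548 × 0.1455 ≈ 0.00797; observed = 8/1423 ≈ 0.00562.
Coefficient of coincidence = 0.00562/0.00797 ≈ 0.705.

0.705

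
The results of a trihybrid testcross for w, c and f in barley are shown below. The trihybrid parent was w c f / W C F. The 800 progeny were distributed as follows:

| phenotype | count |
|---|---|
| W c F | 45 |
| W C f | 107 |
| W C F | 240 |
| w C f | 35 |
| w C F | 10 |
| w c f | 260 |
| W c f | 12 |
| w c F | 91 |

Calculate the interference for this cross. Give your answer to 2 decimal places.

0.22

The two rarest classes, W c f and w C F, are the double crossovers. Comparing them with the parentals, only the w allele has switched, so w is the middle locus and the order is f – w – c.
f–w: (198 + 22)/800 = 0.2750; w–c: (80 + 22)/800 = 0.1275.
Expected DCO frequency = 0.2750 × 0.1275 ≈ 0.03506; observed = 22/800 ≈ 0.02750.
Coefficient of coincidence = 0.02750/0.03506 ≈ 0.78; interference = 1 − 0.78 = 0.22.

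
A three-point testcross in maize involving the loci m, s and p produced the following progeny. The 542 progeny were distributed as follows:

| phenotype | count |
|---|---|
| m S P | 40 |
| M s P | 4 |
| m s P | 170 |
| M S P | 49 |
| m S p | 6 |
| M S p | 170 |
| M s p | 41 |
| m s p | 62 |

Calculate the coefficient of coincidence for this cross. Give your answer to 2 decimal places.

0.49

The two most frequent reciprocal classes, m s P and M S p, are the parental types, so the F1 was m s P / M S p.
The two rarest classes, M s P and m S p, are the double crossovers. Comparing them with the parentals, only the m allele has switched, so m is the middle locus and the order is s – m – p.
s–m: (81 + 10)/542 = 0.1679; m–p: (111 + 10)/542 = 0.2232.
Expected DCO frequency = 0.1679 × 0.2232 ≈ 0.03748; observed = 10/542 ≈ 0.01845.
Coefficient of coincidence = 0.01845/0.03748 ≈ 0.49.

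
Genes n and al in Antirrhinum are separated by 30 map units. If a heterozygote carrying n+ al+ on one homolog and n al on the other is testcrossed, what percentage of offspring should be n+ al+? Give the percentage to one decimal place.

A map distance of 30 map units corresponds to a recombination frequency of 0.300.
The F1 is n+ al+ / n al, so n+ al+ is a parental gamete class with expected frequency (1 − r)/2 = 0.700/2 = 0.3500.
That is 0.3500 = 35.0% of the progeny.

35.0%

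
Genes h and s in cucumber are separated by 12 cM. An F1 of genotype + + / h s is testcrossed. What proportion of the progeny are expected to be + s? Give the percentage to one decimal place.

A map distance of 12 cM corresponds to a recombination frequency of 0.120.
The F1 is + + / h s, so + s is a recombinant gamete class with expected frequency r/2 = 0.120/2 = 0.0600.
That is 0.0600 = 6.0% of the progeny.

6.0%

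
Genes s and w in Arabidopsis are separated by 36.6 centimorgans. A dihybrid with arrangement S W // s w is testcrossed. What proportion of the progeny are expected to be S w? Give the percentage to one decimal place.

18.3%

A map distance of 36.6 centimorgans corresponds to a recombination frequency of 0.366.
The F1 is S W / s w, so S w is a recombinant gamete class with expected frequency r/2 = 0.366/2 = 0.1830.
That is 0.1830 = 18.3% of the progeny.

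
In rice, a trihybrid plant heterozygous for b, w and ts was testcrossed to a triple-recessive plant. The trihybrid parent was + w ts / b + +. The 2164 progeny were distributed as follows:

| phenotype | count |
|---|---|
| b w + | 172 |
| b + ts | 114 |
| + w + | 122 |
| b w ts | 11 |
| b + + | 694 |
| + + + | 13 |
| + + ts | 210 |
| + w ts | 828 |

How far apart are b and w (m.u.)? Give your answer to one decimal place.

The two rarest classes, b w ts and + + +, are the double crossovers. Comparing them with the parentals, only the b allele has switched, so b is the middle locus and the order is ts – b – w.
Crossovers in the b–w interval produce the single-crossover classes + + ts and b w + (210 + 172 = 382) plus the double crossovers (24).
RF(b–w) = (382 + 24) / 2164 = 406/2164 = 0.1876 → 18.8 m.u.

18.8 m.u.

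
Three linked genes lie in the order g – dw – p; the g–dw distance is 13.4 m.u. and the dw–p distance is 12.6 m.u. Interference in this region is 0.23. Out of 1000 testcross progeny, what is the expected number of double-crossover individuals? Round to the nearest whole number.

13

Map distances give recombination frequencies of 0.134 and 0.126 for the two intervals.
With interference 0.23 (so coincidence = 0.77), expected double-crossover frequency = 0.134 × 0.126 × 0.77 = 0.01300.
Expected number = 0.01300 × 1000 = 13.00 ≈ 13.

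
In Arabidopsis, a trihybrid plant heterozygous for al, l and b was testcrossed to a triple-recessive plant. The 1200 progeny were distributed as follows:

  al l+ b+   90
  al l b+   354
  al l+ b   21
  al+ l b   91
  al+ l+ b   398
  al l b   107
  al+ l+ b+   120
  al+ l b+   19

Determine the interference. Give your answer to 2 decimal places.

The two most frequent reciprocal classes, al l b+ and al+ l+ b, are the parental types, so the F1 was al l b+ / al+ l+ b.
The two rarest classes, al+ l b+ and al l+ b, are the double crossovers. Comparing them with the parentals, only the al allele has switched, so al is the middle locus and the order is l – al – b.
l–al: (181 + 40)/1200 = 0.1842; al–b: (227 + 40)/1200 = 0.2225.
Expected DCO frequency = 0.1842 × 0.2225 ≈ 0.04098; observed = 40/1200 ≈ 0.03333.
Coefficient of coincidence = 0.03333/0.04098 ≈ 0.81; interference = 1 − 0.81 = 0.19.

0.19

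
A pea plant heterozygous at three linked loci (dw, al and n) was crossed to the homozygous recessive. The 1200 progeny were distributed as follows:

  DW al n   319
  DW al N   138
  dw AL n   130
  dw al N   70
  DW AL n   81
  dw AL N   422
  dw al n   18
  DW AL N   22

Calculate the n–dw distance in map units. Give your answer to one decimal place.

25.7 map units

The two most frequent reciprocal classes, dw AL N and DW al n, are the parental types, so the F1 was dw AL N / DW al n.
The two rarest classes, DW AL N and dw al n, are the double crossovers. Comparing them with the parentals, only the dw allele has switched, so dw is the middle locus and the order is al – dw – n.
Crossovers in the dw–n interval produce the single-crossover classes dw AL n and DW al N (130 + 138 = 268) plus the double crossovers (40).
RF(dw–n) = (268 + 40) / 1200 = 308/1200 = 0.2567 → 25.7 map units.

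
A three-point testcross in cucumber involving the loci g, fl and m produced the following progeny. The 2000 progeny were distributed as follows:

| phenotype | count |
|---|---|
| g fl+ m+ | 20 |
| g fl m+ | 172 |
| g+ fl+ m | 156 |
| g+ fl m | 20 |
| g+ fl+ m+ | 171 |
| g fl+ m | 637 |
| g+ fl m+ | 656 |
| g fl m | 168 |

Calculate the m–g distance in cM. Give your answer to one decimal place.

18.4 cM

The two most frequent reciprocal classes, g fl+ m and g+ fl m+, are the parental types, so the F1 was g fl+ m / g+ fl m+.
The two rarest classes, g fl+ m+ and g+ fl m, are the double crossovers. Comparing them with the parentals, only the m allele has switched, so m is the middle locus and the order is fl – m – g.
Crossovers in the m–g interval produce the single-crossover classes g+ fl+ m and g fl m+ (156 + 172 = 328) plus the double crossovers (40).
RF(m–g) = (328 + 40) / 2000 = 368/2000 = 0.1840 → 18.4 cM.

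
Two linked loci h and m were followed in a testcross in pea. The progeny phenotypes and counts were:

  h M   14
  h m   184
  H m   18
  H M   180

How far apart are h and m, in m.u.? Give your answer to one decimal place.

8.1 m.u.

The two most frequent classes, H M (180) and h m (184), are the parental types, so the F1 was H M / h m.
The recombinant classes are H m and h M: 18 + 14 = 32.
Recombination frequency = 32/396 = 0.0808 ≈ 8.1%, i.e. 8.1 m.u.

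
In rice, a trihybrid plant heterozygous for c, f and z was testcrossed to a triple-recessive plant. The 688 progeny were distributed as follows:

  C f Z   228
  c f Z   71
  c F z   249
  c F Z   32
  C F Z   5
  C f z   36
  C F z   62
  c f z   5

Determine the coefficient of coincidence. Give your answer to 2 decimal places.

The two most frequent reciprocal classes, c F z and C f Z, are the parental types, so the F1 was c F z / C f Z.
The two rarest classes, c f z and C F Z, are the double crossovers. Comparing them with the parentals, only the f allele has switched, so f is the middle locus and the order is z – f – c.
z–f: (68 + 10)/688 = 0.1134; f–c: (133 + 10)/688 = 0.2078.
Expected DCO frequency = 0.1134 × 0.2078 ≈ 0.02356; observed = 10/688 ≈ 0.01453.
Coefficient of coincidence = 0.01453/0.02356 ≈ 0.62.

0.62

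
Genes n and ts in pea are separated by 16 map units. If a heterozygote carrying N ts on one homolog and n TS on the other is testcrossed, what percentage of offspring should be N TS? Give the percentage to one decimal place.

A map distance of 16 map units corresponds to a recombination frequency of 0.160.
The F1 is N ts / n TS, so N TS is a recombinant gamete class with expected frequency r/2 = 0.160/2 = 0.0800.
That is 0.0800 = 8.0% of the progeny.

8.0%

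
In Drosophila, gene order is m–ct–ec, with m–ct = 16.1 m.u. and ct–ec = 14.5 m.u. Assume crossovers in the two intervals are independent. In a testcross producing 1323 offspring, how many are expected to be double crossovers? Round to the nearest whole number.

31

Map distances give recombination frequencies of 0.161 and 0.145 for the two intervals.
With no interference, expected double-crossover frequency = 0.161 × 0.145 = 0.02334.
Expected number = 0.02334 × 1323 = 30.89 ≈ 31.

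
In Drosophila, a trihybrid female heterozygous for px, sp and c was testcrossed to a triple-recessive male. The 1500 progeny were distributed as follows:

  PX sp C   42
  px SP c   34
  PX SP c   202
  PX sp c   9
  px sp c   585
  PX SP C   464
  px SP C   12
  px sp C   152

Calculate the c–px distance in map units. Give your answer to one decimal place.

The two most frequent reciprocal classes, PX SP C and px sp c, are the parental types, so the F1 was PX SP C / px sp c.
The two rarest classes, px SP C and PX sp c, are the double crossovers. Comparing them with the parentals, only the px allele has switched, so px is the middle locus and the order is c – px – sp.
Crossovers in the c–px interval produce the single-crossover classes PX SP c and px sp C (202 + 152 = 354) plus the double crossovers (21).
RF(c–px) = (354 + 21) / 1500 = 375/1500 = 0.2500 → 25.0 map units.

25.0 map units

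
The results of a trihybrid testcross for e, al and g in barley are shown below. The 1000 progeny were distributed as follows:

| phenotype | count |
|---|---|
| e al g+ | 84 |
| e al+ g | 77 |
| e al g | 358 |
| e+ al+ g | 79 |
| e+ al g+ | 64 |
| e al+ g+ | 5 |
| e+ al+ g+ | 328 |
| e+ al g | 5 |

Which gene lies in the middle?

e

The two most frequent reciprocal classes, e al g and e+ al+ g+, are the parental types, so the F1 was e al g / e+ al+ g+.
The two rarest classes, e+ al g and e al+ g+, are the double crossovers. Comparing them with the parentals, only the e allele has switched, so e is the middle locus and the order is al – e – g.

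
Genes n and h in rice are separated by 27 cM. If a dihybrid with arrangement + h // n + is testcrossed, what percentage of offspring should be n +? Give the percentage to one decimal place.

36.5%

A map distance of 27 cM corresponds to a recombination frequency of 0.270.
The F1 is + h / n +, so n + is a parental gamete class with expected frequency (1 − r)/2 = 0.730/2 = 0.3650.
That is 0.3650 = 36.5% of the progeny.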